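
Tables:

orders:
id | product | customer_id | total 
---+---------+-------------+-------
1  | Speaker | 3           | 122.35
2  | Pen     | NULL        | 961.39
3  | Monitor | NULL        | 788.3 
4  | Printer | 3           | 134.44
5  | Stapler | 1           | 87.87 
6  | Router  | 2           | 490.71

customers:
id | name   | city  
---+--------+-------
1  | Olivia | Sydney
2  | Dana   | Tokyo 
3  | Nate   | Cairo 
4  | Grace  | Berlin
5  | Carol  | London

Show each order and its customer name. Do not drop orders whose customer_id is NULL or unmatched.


LEFT JOIN keeps every row from orders (the left table); where customer_id has no match in customers, the customer columns become NULL. Walk through each order:
  - order 1 (Speaker): customer_id=3 -> matches Nate
  - order 2 (Pen): customer_id=NULL, no match -> kept with NULL
  - order 3 (Monitor): customer_id=NULL, no match -> kept with NULL
  - order 4 (Printer): customer_id=3 -> matches Nate
  - order 5 (Stapler): customer_id=1 -> matches Olivia
  - order 6 (Router): customer_id=2 -> matches Dana
All 6 rows appear; 2 have NULL customer.

SQL:
SELECT a.product, b.name AS customer
FROM orders a
LEFT JOIN customers b ON a.customer_id = b.id

Result:
product | customer
--------+---------
Speaker | Nate    
Pen     | NULL    
Monitor | NULL    
Printer | Nate    
Stapler | Olivia  
Router  | Dana    


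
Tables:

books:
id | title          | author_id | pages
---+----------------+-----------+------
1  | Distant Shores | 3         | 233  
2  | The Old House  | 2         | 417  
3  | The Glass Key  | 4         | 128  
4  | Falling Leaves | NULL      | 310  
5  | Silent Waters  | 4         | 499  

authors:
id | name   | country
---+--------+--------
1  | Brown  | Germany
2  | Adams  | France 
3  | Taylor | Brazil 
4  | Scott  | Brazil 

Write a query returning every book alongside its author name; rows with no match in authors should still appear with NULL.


LEFT JOIN keeps every row from books (the left table); where author_id has no match in authors, the author columns become NULL. Walk through each book:
  - book 1 (Distant Shores): author_id=3 -> matches Taylor
  - book 2 (The Old House): author_id=2 -> matches Adams
  - book 3 (The Glass Key): author_id=4 -> matches Scott
  - book 4 (Falling Leaves): author_id=NULL, no match -> kept with NULL
  - book 5 (Silent Waters): author_id=4 -> matches Scott
All 5 rows appear; 1 has NULL author.

SQL:
SELECT a.title, b.name AS author
FROM books a
LEFT JOIN authors b ON a.author_id = b.id

Result:
title          | author
---------------+-------
Distant Shores | Taylor
The Old House  | Adams 
The Glass Key  | Scott 
Falling Leaves | NULL  
Silent Waters  | Scott 


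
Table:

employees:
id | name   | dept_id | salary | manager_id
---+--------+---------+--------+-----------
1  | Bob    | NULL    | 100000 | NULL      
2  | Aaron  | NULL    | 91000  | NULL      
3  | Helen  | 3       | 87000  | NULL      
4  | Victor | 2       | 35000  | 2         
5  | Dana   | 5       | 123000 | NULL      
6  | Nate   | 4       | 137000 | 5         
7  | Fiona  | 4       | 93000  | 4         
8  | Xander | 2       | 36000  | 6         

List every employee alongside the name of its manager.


This is a self-join: employees is joined to a second copy of itself, matching each row's manager_id to another row's id. Use LEFT JOIN so rows with manager_id=NULL are kept.
  - employee 1 (Bob): manager_id=NULL -> NULL
  - employee 2 (Aaron): manager_id=NULL -> NULL
  - employee 3 (Helen): manager_id=NULL -> NULL
  - employee 4 (Victor): manager_id=2 -> Aaron
  - employee 5 (Dana): manager_id=NULL -> NULL
  - employee 6 (Nate): manager_id=5 -> Dana
  - employee 7 (Fiona): manager_id=4 -> Victor
  - employee 8 (Xander): manager_id=6 -> Nate

SQL:
SELECT a.name AS item, b.name AS manager
FROM employees a
LEFT JOIN employees b ON a.manager_id = b.id

Result:
item   | manager
-------+--------
Bob    | NULL   
Aaron  | NULL   
Helen  | NULL   
Victor | Aaron  
Dana   | NULL   
Nate   | Dana   
Fiona  | Victor 
Xander | Nate   


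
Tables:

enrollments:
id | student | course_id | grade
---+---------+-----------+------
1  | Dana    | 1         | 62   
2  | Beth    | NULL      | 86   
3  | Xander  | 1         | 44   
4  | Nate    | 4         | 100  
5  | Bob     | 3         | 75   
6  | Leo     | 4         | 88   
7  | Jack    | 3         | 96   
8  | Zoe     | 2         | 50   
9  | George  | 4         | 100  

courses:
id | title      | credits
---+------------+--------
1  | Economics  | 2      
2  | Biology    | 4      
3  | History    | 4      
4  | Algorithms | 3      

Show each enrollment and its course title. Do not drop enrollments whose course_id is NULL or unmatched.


LEFT JOIN keeps every row from enrollments (the left table); where course_id has no match in courses, the course columns become NULL. Walk through each enrollment:
  - enrollment 1 (Dana): course_id=1 -> matches Economics
  - enrollment 2 (Beth): course_id=NULL, no match -> kept with NULL
  - enrollment 3 (Xander): course_id=1 -> matches Economics
  - enrollment 4 (Nate): course_id=4 -> matches Algorithms
  - enrollment 5 (Bob): course_id=3 -> matches History
  - enrollment 6 (Leo): course_id=4 -> matches Algorithms
  - enrollment 7 (Jack): course_id=3 -> matches History
  - enrollment 8 (Zoe): course_id=2 -> matches Biology
  - enrollment 9 (George): course_id=4 -> matches Algorithms
All 9 rows appear; 1 has NULL course.

SQL:
SELECT a.student, b.title AS course
FROM enrollments a
LEFT JOIN courses b ON a.course_id = b.id

Result:
student | course    
--------+-----------
Dana    | Economics 
Beth    | NULL      
Xander  | Economics 
Nate    | Algorithms
Bob     | History   
Leo     | Algorithms
Jack    | History   
Zoe     | Biology   
George  | Algorithms


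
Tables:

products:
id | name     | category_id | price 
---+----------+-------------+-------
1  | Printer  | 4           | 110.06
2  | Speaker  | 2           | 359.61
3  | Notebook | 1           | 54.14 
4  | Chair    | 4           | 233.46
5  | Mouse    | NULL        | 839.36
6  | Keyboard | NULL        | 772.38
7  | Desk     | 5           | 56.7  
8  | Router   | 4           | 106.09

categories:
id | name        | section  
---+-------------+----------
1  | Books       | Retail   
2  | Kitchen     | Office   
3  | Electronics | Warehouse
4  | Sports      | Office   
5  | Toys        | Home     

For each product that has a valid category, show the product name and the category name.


INNER JOIN keeps only products rows whose category_id matches an id in categories. Walk through each product:
  - product 1 (Printer): category_id=4 -> matches Sports
  - product 2 (Speaker): category_id=2 -> matches Kitchen
  - product 3 (Notebook): category_id=1 -> matches Books
  - product 4 (Chair): category_id=4 -> matches Sports
  - product 5 (Mouse): category_id=NULL, no match -> dropped
  - product 6 (Keyboard): category_id=NULL, no match -> dropped
  - product 7 (Desk): category_id=5 -> matches Toys
  - product 8 (Router): category_id=4 -> matches Sports
So 2 of 8 rows are dropped.

SQL:
SELECT a.name, b.name AS category
FROM products a
INNER JOIN categories b ON a.category_id = b.id

Result:
name     | category
---------+---------
Printer  | Sports  
Speaker  | Kitchen 
Notebook | Books   
Chair    | Sports  
Desk     | Toys    
Router   | Sports  


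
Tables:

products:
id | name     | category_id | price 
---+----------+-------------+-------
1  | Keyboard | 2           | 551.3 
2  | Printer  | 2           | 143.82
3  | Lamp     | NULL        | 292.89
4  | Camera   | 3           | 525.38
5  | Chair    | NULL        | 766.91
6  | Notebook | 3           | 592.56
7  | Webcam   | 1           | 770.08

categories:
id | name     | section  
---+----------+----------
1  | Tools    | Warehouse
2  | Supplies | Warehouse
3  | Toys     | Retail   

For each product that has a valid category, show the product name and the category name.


INNER JOIN keeps only products rows whose category_id matches an id in categories. Walk through each product:
  - product 1 (Keyboard): category_id=2 -> matches Supplies
  - product 2 (Printer): category_id=2 -> matches Supplies
  - product 3 (Lamp): category_id=NULL, no match -> dropped
  - product 4 (Camera): category_id=3 -> matches Toys
  - product 5 (Chair): category_id=NULL, no match -> dropped
  - product 6 (Notebook): category_id=3 -> matches Toys
  - product 7 (Webcam): category_id=1 -> matches Tools
So 2 of 7 rows are dropped.

SQL:
SELECT a.name, b.name AS category
FROM products a
INNER JOIN categories b ON a.category_id = b.id

Result:
name     | category
---------+---------
Keyboard | Supplies
Printer  | Supplies
Camera   | Toys    
Notebook | Toys    
Webcam   | Tools   


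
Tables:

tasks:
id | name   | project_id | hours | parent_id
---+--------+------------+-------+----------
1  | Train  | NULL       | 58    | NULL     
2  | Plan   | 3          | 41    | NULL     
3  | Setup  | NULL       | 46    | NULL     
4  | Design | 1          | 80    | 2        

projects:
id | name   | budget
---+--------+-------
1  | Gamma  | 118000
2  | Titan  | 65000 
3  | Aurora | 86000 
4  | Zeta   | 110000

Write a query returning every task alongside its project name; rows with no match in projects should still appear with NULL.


LEFT JOIN keeps every row from tasks (the left table); where project_id has no match in projects, the project columns become NULL. Walk through each task:
  - task 1 (Train): project_id=NULL, no match -> kept with NULL
  - task 2 (Plan): project_id=3 -> matches Aurora
  - task 3 (Setup): project_id=NULL, no match -> kept with NULL
  - task 4 (Design): project_id=1 -> matches Gamma
All 4 rows appear; 2 have NULL project.

SQL:
SELECT a.name, b.name AS project
FROM tasks a
LEFT JOIN projects b ON a.project_id = b.id

Result:
name   | project
-------+--------
Train  | NULL   
Plan   | Aurora 
Setup  | NULL   
Design | Gamma  


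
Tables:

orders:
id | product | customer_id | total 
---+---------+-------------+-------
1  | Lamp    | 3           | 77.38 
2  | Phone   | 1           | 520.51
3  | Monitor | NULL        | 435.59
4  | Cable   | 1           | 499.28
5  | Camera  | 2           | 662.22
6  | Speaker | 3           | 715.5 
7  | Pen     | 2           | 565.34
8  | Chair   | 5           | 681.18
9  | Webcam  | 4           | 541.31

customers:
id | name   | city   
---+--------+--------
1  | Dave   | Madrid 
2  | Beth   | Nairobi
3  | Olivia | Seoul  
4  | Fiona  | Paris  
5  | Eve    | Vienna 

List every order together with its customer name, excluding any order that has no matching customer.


INNER JOIN keeps only orders rows whose customer_id matches an id in customers. Walk through each order:
  - order 1 (Lamp): customer_id=3 -> matches Olivia
  - order 2 (Phone): customer_id=1 -> matches Dave
  - order 3 (Monitor): customer_id=NULL, no match -> dropped
  - order 4 (Cable): customer_id=1 -> matches Dave
  - order 5 (Camera): customer_id=2 -> matches Beth
  - order 6 (Speaker): customer_id=3 -> matches Olivia
  - order 7 (Pen): customer_id=2 -> matches Beth
  - order 8 (Chair): customer_id=5 -> matches Eve
  - order 9 (Webcam): customer_id=4 -> matches Fiona
So 1 of 9 rows is dropped.

SQL:
SELECT a.product, b.name AS customer
FROM orders a
INNER JOIN customers b ON a.customer_id = b.id

Result:
product | customer
--------+---------
Lamp    | Olivia  
Phone   | Dave    
Cable   | Dave    
Camera  | Beth    
Speaker | Olivia  
Pen     | Beth    
Chair   | Eve     
Webcam  | Fiona   


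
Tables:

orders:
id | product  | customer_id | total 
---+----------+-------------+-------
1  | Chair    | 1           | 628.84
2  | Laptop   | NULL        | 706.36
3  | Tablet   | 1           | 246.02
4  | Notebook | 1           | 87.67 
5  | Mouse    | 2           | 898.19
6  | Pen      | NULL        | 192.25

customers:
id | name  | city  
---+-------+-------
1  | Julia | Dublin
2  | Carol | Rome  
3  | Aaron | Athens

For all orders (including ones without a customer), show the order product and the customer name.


LEFT JOIN keeps every row from orders (the left table); where customer_id has no match in customers, the customer columns become NULL. Walk through each order:
  - order 1 (Chair): customer_id=1 -> matches Julia
  - order 2 (Laptop): customer_id=NULL, no match -> kept with NULL
  - order 3 (Tablet): customer_id=1 -> matches Julia
  - order 4 (Notebook): customer_id=1 -> matches Julia
  - order 5 (Mouse): customer_id=2 -> matches Carol
  - order 6 (Pen): customer_id=NULL, no match -> kept with NULL
All 6 rows appear; 2 have NULL customer.

SQL:
SELECT a.product, b.name AS customer
FROM orders a
LEFT JOIN customers b ON a.customer_id = b.id

Result:
product  | customer
---------+---------
Chair    | Julia   
Laptop   | NULL    
Tablet   | Julia   
Notebook | Julia   
Mouse    | Carol   
Pen      | NULL    


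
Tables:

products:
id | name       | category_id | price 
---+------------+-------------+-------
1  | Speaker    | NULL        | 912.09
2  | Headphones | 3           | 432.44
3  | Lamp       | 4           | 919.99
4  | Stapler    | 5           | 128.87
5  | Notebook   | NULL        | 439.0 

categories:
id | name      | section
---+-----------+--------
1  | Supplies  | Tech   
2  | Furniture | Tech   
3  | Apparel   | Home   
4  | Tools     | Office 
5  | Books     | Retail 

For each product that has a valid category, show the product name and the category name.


INNER JOIN keeps only products rows whose category_id matches an id in categories. Walk through each product:
  - product 1 (Speaker): category_id=NULL, no match -> dropped
  - product 2 (Headphones): category_id=3 -> matches Apparel
  - product 3 (Lamp): category_id=4 -> matches Tools
  - product 4 (Stapler): category_id=5 -> matches Books
  - product 5 (Notebook): category_id=NULL, no match -> dropped
So 2 of 5 rows are dropped.

SQL:
SELECT a.name, b.name AS category
FROM products a
INNER JOIN categories b ON a.category_id = b.id

Result:
name       | category
-----------+---------
Headphones | Apparel 
Lamp       | Tools   
Stapler    | Books   


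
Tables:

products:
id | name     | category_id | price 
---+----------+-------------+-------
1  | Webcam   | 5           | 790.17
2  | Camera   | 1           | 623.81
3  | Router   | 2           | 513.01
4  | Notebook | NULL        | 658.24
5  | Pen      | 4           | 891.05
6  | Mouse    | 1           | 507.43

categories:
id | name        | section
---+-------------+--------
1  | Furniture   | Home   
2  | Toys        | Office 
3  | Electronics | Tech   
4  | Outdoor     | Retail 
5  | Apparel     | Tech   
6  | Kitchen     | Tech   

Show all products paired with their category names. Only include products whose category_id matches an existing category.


INNER JOIN keeps only products rows whose category_id matches an id in categories. Walk through each product:
  - product 1 (Webcam): category_id=5 -> matches Apparel
  - product 2 (Camera): category_id=1 -> matches Furniture
  - product 3 (Router): category_id=2 -> matches Toys
  - product 4 (Notebook): category_id=NULL, no match -> dropped
  - product 5 (Pen): category_id=4 -> matches Outdoor
  - product 6 (Mouse): category_id=1 -> matches Furniture
So 1 of 6 rows is dropped.

SQL:
SELECT a.name, b.name AS category
FROM products a
INNER JOIN categories b ON a.category_id = b.id

Result:
name   | category 
-------+----------
Webcam | Apparel  
Camera | Furniture
Router | Toys     
Pen    | Outdoor  
Mouse  | Furniture


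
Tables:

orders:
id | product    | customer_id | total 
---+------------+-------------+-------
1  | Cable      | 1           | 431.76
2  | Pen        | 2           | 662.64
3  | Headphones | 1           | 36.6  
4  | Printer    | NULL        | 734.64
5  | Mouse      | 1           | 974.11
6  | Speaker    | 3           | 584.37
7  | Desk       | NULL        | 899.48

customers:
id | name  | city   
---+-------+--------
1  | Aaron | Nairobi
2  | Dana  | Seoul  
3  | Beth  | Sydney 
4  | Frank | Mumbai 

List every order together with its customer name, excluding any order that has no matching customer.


INNER JOIN keeps only orders rows whose customer_id matches an id in customers. Walk through each order:
  - order 1 (Cable): customer_id=1 -> matches Aaron
  - order 2 (Pen): customer_id=2 -> matches Dana
  - order 3 (Headphones): customer_id=1 -> matches Aaron
  - order 4 (Printer): customer_id=NULL, no match -> dropped
  - order 5 (Mouse): customer_id=1 -> matches Aaron
  - order 6 (Speaker): customer_id=3 -> matches Beth
  - order 7 (Desk): customer_id=NULL, no match -> dropped
So 2 of 7 rows are dropped.

SQL:
SELECT a.product, b.name AS customer
FROM orders a
INNER JOIN customers b ON a.customer_id = b.id

Result:
product    | customer
-----------+---------
Cable      | Aaron   
Pen        | Dana    
Headphones | Aaron   
Mouse      | Aaron   
Speaker    | Beth    


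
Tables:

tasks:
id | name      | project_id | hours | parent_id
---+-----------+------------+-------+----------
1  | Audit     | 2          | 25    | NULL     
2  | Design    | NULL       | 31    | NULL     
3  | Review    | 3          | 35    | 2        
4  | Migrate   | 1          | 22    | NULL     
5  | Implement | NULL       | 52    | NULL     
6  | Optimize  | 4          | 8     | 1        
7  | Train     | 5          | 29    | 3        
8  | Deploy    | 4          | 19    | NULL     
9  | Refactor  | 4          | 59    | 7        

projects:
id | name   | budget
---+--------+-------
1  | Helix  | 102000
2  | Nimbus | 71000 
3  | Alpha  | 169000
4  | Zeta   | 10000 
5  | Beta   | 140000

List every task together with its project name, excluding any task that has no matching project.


INNER JOIN keeps only tasks rows whose project_id matches an id in projects. Walk through each task:
  - task 1 (Audit): project_id=2 -> matches Nimbus
  - task 2 (Design): project_id=NULL, no match -> dropped
  - task 3 (Review): project_id=3 -> matches Alpha
  - task 4 (Migrate): project_id=1 -> matches Helix
  - task 5 (Implement): project_id=NULL, no match -> dropped
  - task 6 (Optimize): project_id=4 -> matches Zeta
  - task 7 (Train): project_id=5 -> matches Beta
  - task 8 (Deploy): project_id=4 -> matches Zeta
  - task 9 (Refactor): project_id=4 -> matches Zeta
So 2 of 9 rows are dropped.

SQL:
SELECT a.name, b.name AS project
FROM tasks a
INNER JOIN projects b ON a.project_id = b.id

Result:
name     | project
---------+--------
Audit    | Nimbus 
Review   | Alpha  
Migrate  | Helix  
Optimize | Zeta   
Train    | Beta   
Deploy   | Zeta   
Refactor | Zeta   


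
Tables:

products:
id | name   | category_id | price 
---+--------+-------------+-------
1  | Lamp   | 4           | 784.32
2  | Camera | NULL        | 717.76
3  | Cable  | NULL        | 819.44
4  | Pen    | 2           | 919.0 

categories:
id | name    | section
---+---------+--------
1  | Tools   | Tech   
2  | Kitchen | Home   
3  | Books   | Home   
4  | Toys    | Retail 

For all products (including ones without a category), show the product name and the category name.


LEFT JOIN keeps every row from products (the left table); where category_id has no match in categories, the category columns become NULL. Walk through each product:
  - product 1 (Lamp): category_id=4 -> matches Toys
  - product 2 (Camera): category_id=NULL, no match -> kept with NULL
  - product 3 (Cable): category_id=NULL, no match -> kept with NULL
  - product 4 (Pen): category_id=2 -> matches Kitchen
All 4 rows appear; 2 have NULL category.

SQL:
SELECT a.name, b.name AS category
FROM products a
LEFT JOIN categories b ON a.category_id = b.id

Result:
name   | category
-------+---------
Lamp   | Toys    
Camera | NULL    
Cable  | NULL    
Pen    | Kitchen 


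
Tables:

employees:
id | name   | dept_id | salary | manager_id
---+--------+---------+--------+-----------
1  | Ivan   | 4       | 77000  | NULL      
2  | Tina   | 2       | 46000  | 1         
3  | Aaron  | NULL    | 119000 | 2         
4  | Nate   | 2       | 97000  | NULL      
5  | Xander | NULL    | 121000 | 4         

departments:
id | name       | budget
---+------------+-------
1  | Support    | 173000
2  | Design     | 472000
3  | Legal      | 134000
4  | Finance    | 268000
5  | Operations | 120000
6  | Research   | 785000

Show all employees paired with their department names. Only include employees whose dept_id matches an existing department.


INNER JOIN keeps only employees rows whose dept_id matches an id in departments. Walk through each employee:
  - employee 1 (Ivan): dept_id=4 -> matches Finance
  - employee 2 (Tina): dept_id=2 -> matches Design
  - employee 3 (Aaron): dept_id=NULL, no match -> dropped
  - employee 4 (Nate): dept_id=2 -> matches Design
  - employee 5 (Xander): dept_id=NULL, no match -> dropped
So 2 of 5 rows are dropped.

SQL:
SELECT a.name, b.name AS department
FROM employees a
INNER JOIN departments b ON a.dept_id = b.id

Result:
name | department
-----+-----------
Ivan | Finance   
Tina | Design    
Nate | Design    


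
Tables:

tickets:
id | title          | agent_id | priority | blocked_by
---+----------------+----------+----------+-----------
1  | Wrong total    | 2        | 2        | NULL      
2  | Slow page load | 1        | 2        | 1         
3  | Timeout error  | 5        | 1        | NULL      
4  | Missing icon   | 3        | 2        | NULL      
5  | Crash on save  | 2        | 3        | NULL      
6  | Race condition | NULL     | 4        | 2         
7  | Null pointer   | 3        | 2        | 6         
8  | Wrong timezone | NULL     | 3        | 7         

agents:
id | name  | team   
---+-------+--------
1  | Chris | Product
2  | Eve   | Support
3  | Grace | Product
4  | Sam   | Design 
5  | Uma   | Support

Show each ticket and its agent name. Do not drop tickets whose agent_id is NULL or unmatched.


LEFT JOIN keeps every row from tickets (the left table); where agent_id has no match in agents, the agent columns become NULL. Walk through each ticket:
  - ticket 1 (Wrong total): agent_id=2 -> matches Eve
  - ticket 2 (Slow page load): agent_id=1 -> matches Chris
  - ticket 3 (Timeout error): agent_id=5 -> matches Uma
  - ticket 4 (Missing icon): agent_id=3 -> matches Grace
  - ticket 5 (Crash on save): agent_id=2 -> matches Eve
  - ticket 6 (Race condition): agent_id=NULL, no match -> kept with NULL
  - ticket 7 (Null pointer): agent_id=3 -> matches Grace
  - ticket 8 (Wrong timezone): agent_id=NULL, no match -> kept with NULL
All 8 rows appear; 2 have NULL agent.

SQL:
SELECT a.title, b.name AS agent
FROM tickets a
LEFT JOIN agents b ON a.agent_id = b.id

Result:
title          | agent
---------------+------
Wrong total    | Eve  
Slow page load | Chris
Timeout error  | Uma  
Missing icon   | Grace
Crash on save  | Eve  
Race condition | NULL 
Null pointer   | Grace
Wrong timezone | NULL 


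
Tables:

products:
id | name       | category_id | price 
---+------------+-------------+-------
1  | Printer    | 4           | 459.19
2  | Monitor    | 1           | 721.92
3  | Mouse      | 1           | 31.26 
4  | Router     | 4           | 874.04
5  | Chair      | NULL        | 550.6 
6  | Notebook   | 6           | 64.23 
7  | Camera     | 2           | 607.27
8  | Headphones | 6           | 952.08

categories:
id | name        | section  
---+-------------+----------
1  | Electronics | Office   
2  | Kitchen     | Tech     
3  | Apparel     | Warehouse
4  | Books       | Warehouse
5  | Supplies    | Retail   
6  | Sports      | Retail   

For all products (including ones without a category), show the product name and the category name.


LEFT JOIN keeps every row from products (the left table); where category_id has no match in categories, the category columns become NULL. Walk through each product:
  - product 1 (Printer): category_id=4 -> matches Books
  - product 2 (Monitor): category_id=1 -> matches Electronics
  - product 3 (Mouse): category_id=1 -> matches Electronics
  - product 4 (Router): category_id=4 -> matches Books
  - product 5 (Chair): category_id=NULL, no match -> kept with NULL
  - product 6 (Notebook): category_id=6 -> matches Sports
  - product 7 (Camera): category_id=2 -> matches Kitchen
  - product 8 (Headphones): category_id=6 -> matches Sports
All 8 rows appear; 1 has NULL category.

SQL:
SELECT a.name, b.name AS category
FROM products a
LEFT JOIN categories b ON a.category_id = b.id

Result:
name       | category   
-----------+------------
Printer    | Books      
Monitor    | Electronics
Mouse      | Electronics
Router     | Books      
Chair      | NULL       
Notebook   | Sports     
Camera     | Kitchen    
Headphones | Sports     


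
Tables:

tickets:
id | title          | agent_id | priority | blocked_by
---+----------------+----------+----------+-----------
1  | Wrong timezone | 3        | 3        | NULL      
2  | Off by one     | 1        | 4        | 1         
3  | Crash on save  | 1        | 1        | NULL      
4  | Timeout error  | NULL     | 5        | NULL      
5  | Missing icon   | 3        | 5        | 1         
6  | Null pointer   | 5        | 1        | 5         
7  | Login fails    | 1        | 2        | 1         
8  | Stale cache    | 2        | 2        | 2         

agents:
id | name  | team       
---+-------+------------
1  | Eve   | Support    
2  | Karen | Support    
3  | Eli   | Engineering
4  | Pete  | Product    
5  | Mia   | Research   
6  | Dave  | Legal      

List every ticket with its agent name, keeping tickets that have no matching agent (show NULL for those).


LEFT JOIN keeps every row from tickets (the left table); where agent_id has no match in agents, the agent columns become NULL. Walk through each ticket:
  - ticket 1 (Wrong timezone): agent_id=3 -> matches Eli
  - ticket 2 (Off by one): agent_id=1 -> matches Eve
  - ticket 3 (Crash on save): agent_id=1 -> matches Eve
  - ticket 4 (Timeout error): agent_id=NULL, no match -> kept with NULL
  - ticket 5 (Missing icon): agent_id=3 -> matches Eli
  - ticket 6 (Null pointer): agent_id=5 -> matches Mia
  - ticket 7 (Login fails): agent_id=1 -> matches Eve
  - ticket 8 (Stale cache): agent_id=2 -> matches Karen
All 8 rows appear; 1 has NULL agent.

SQL:
SELECT a.title, b.name AS agent
FROM tickets a
LEFT JOIN agents b ON a.agent_id = b.id

Result:
title          | agent
---------------+------
Wrong timezone | Eli  
Off by one     | Eve  
Crash on save  | Eve  
Timeout error  | NULL 
Missing icon   | Eli  
Null pointer   | Mia  
Login fails    | Eve  
Stale cache    | Karen


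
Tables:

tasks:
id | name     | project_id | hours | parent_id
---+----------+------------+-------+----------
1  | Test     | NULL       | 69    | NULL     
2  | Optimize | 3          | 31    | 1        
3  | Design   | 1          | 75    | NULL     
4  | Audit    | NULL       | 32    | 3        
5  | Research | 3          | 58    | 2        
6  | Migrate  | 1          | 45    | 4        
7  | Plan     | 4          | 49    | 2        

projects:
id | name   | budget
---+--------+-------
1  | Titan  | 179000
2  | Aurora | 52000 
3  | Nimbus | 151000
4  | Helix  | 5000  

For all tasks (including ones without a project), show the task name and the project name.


LEFT JOIN keeps every row from tasks (the left table); where project_id has no match in projects, the project columns become NULL. Walk through each task:
  - task 1 (Test): project_id=NULL, no match -> kept with NULL
  - task 2 (Optimize): project_id=3 -> matches Nimbus
  - task 3 (Design): project_id=1 -> matches Titan
  - task 4 (Audit): project_id=NULL, no match -> kept with NULL
  - task 5 (Research): project_id=3 -> matches Nimbus
  - task 6 (Migrate): project_id=1 -> matches Titan
  - task 7 (Plan): project_id=4 -> matches Helix
All 7 rows appear; 2 have NULL project.

SQL:
SELECT a.name, b.name AS project
FROM tasks a
LEFT JOIN projects b ON a.project_id = b.id

Result:
name     | project
---------+--------
Test     | NULL   
Optimize | Nimbus 
Design   | Titan  
Audit    | NULL   
Research | Nimbus 
Migrate  | Titan  
Plan     | Helix  


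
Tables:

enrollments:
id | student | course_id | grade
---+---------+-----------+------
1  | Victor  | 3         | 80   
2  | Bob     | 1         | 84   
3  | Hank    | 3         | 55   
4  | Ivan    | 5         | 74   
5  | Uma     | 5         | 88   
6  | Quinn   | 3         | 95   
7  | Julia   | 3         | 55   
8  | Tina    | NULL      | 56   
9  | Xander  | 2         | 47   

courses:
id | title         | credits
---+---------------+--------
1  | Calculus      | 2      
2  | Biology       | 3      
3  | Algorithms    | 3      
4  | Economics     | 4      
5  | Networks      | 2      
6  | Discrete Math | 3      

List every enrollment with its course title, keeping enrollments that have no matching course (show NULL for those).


LEFT JOIN keeps every row from enrollments (the left table); where course_id has no match in courses, the course columns become NULL. Walk through each enrollment:
  - enrollment 1 (Victor): course_id=3 -> matches Algorithms
  - enrollment 2 (Bob): course_id=1 -> matches Calculus
  - enrollment 3 (Hank): course_id=3 -> matches Algorithms
  - enrollment 4 (Ivan): course_id=5 -> matches Networks
  - enrollment 5 (Uma): course_id=5 -> matches Networks
  - enrollment 6 (Quinn): course_id=3 -> matches Algorithms
  - enrollment 7 (Julia): course_id=3 -> matches Algorithms
  - enrollment 8 (Tina): course_id=NULL, no match -> kept with NULL
  - enrollment 9 (Xander): course_id=2 -> matches Biology
All 9 rows appear; 1 has NULL course.

SQL:
SELECT a.student, b.title AS course
FROM enrollments a
LEFT JOIN courses b ON a.course_id = b.id

Result:
student | course    
--------+-----------
Victor  | Algorithms
Bob     | Calculus  
Hank    | Algorithms
Ivan    | Networks  
Uma     | Networks  
Quinn   | Algorithms
Julia   | Algorithms
Tina    | NULL      
Xander  | Biology   


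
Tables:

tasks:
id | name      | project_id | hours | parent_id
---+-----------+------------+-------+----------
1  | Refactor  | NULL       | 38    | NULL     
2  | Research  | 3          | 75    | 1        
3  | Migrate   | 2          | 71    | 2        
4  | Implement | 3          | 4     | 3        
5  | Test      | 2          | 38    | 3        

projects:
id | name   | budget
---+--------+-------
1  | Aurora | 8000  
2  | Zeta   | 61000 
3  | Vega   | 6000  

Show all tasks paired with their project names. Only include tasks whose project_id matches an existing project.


INNER JOIN keeps only tasks rows whose project_id matches an id in projects. Walk through each task:
  - task 1 (Refactor): project_id=NULL, no match -> dropped
  - task 2 (Research): project_id=3 -> matches Vega
  - task 3 (Migrate): project_id=2 -> matches Zeta
  - task 4 (Implement): project_id=3 -> matches Vega
  - task 5 (Test): project_id=2 -> matches Zeta
So 1 of 5 rows is dropped.

SQL:
SELECT a.name, b.name AS project
FROM tasks a
INNER JOIN projects b ON a.project_id = b.id

Result:
name      | project
----------+--------
Research  | Vega   
Migrate   | Zeta   
Implement | Vega   
Test      | Zeta   


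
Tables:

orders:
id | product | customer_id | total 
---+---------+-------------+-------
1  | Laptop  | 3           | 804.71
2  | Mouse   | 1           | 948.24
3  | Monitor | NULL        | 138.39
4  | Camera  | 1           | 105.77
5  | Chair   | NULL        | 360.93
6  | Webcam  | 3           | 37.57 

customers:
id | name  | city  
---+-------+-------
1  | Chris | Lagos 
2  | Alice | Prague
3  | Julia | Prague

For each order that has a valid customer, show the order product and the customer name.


INNER JOIN keeps only orders rows whose customer_id matches an id in customers. Walk through each order:
  - order 1 (Laptop): customer_id=3 -> matches Julia
  - order 2 (Mouse): customer_id=1 -> matches Chris
  - order 3 (Monitor): customer_id=NULL, no match -> dropped
  - order 4 (Camera): customer_id=1 -> matches Chris
  - order 5 (Chair): customer_id=NULL, no match -> dropped
  - order 6 (Webcam): customer_id=3 -> matches Julia
So 2 of 6 rows are dropped.

SQL:
SELECT a.product, b.name AS customer
FROM orders a
INNER JOIN customers b ON a.customer_id = b.id

Result:
product | customer
--------+---------
Laptop  | Julia   
Mouse   | Chris   
Camera  | Chris   
Webcam  | Julia   


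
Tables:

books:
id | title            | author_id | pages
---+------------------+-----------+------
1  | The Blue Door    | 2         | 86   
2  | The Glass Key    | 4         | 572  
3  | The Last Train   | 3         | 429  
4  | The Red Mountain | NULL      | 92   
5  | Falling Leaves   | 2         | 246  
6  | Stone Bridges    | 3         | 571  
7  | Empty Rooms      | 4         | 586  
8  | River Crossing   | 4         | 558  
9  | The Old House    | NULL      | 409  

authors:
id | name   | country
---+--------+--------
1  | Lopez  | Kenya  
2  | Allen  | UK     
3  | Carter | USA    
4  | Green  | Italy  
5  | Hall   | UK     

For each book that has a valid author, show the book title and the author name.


INNER JOIN keeps only books rows whose author_id matches an id in authors. Walk through each book:
  - book 1 (The Blue Door): author_id=2 -> matches Allen
  - book 2 (The Glass Key): author_id=4 -> matches Green
  - book 3 (The Last Train): author_id=3 -> matches Carter
  - book 4 (The Red Mountain): author_id=NULL, no match -> dropped
  - book 5 (Falling Leaves): author_id=2 -> matches Allen
  - book 6 (Stone Bridges): author_id=3 -> matches Carter
  - book 7 (Empty Rooms): author_id=4 -> matches Green
  - book 8 (River Crossing): author_id=4 -> matches Green
  - book 9 (The Old House): author_id=NULL, no match -> dropped
So 2 of 9 rows are dropped.

SQL:
SELECT a.title, b.name AS author
FROM books a
INNER JOIN authors b ON a.author_id = b.id

Result:
title          | author
---------------+-------
The Blue Door  | Allen 
The Glass Key  | Green 
The Last Train | Carter
Falling Leaves | Allen 
Stone Bridges  | Carter
Empty Rooms    | Green 
River Crossing | Green 


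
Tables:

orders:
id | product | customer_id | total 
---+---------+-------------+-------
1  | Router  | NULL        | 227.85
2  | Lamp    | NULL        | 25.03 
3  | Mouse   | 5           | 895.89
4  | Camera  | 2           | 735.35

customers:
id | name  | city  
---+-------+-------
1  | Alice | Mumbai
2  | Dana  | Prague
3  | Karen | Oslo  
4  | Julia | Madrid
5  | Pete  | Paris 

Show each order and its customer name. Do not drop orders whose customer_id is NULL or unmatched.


LEFT JOIN keeps every row from orders (the left table); where customer_id has no match in customers, the customer columns become NULL. Walk through each order:
  - order 1 (Router): customer_id=NULL, no match -> kept with NULL
  - order 2 (Lamp): customer_id=NULL, no match -> kept with NULL
  - order 3 (Mouse): customer_id=5 -> matches Pete
  - order 4 (Camera): customer_id=2 -> matches Dana
All 4 rows appear; 2 have NULL customer.

SQL:
SELECT a.product, b.name AS customer
FROM orders a
LEFT JOIN customers b ON a.customer_id = b.id

Result:
product | customer
--------+---------
Router  | NULL    
Lamp    | NULL    
Mouse   | Pete    
Camera  | Dana    


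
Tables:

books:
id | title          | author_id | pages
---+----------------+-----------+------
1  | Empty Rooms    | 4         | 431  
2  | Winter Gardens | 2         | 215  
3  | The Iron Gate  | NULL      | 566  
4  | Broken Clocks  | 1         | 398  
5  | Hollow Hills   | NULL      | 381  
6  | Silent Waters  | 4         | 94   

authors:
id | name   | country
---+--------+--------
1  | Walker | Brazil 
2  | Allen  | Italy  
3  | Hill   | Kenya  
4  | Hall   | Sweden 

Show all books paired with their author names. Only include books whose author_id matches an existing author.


INNER JOIN keeps only books rows whose author_id matches an id in authors. Walk through each book:
  - book 1 (Empty Rooms): author_id=4 -> matches Hall
  - book 2 (Winter Gardens): author_id=2 -> matches Allen
  - book 3 (The Iron Gate): author_id=NULL, no match -> dropped
  - book 4 (Broken Clocks): author_id=1 -> matches Walker
  - book 5 (Hollow Hills): author_id=NULL, no match -> dropped
  - book 6 (Silent Waters): author_id=4 -> matches Hall
So 2 of 6 rows are dropped.

SQL:
SELECT a.title, b.name AS author
FROM books a
INNER JOIN authors b ON a.author_id = b.id

Result:
title          | author
---------------+-------
Empty Rooms    | Hall  
Winter Gardens | Allen 
Broken Clocks  | Walker
Silent Waters  | Hall  


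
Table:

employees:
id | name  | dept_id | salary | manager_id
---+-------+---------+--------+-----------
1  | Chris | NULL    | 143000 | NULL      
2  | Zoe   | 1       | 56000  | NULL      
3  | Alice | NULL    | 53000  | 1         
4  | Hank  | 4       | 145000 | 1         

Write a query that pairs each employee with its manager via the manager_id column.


This is a self-join: employees is joined to a second copy of itself, matching each row's manager_id to another row's id. Use LEFT JOIN so rows with manager_id=NULL are kept.
  - employee 1 (Chris): manager_id=NULL -> NULL
  - employee 2 (Zoe): manager_id=NULL -> NULL
  - employee 3 (Alice): manager_id=1 -> Chris
  - employee 4 (Hank): manager_id=1 -> Chris

SQL:
SELECT a.name AS item, b.name AS manager
FROM employees a
LEFT JOIN employees b ON a.manager_id = b.id

Result:
item  | manager
------+--------
Chris | NULL   
Zoe   | NULL   
Alice | Chris  
Hank  | Chris  


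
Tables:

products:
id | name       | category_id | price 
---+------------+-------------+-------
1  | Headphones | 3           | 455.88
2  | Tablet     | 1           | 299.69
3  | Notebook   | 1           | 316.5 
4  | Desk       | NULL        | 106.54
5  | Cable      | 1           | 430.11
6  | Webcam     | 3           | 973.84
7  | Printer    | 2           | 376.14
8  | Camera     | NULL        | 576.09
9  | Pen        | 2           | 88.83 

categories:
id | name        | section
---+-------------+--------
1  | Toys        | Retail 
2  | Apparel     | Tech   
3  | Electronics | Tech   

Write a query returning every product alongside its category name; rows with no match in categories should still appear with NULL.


LEFT JOIN keeps every row from products (the left table); where category_id has no match in categories, the category columns become NULL. Walk through each product:
  - product 1 (Headphones): category_id=3 -> matches Electronics
  - product 2 (Tablet): category_id=1 -> matches Toys
  - product 3 (Notebook): category_id=1 -> matches Toys
  - product 4 (Desk): category_id=NULL, no match -> kept with NULL
  - product 5 (Cable): category_id=1 -> matches Toys
  - product 6 (Webcam): category_id=3 -> matches Electronics
  - product 7 (Printer): category_id=2 -> matches Apparel
  - product 8 (Camera): category_id=NULL, no match -> kept with NULL
  - product 9 (Pen): category_id=2 -> matches Apparel
All 9 rows appear; 2 have NULL category.

SQL:
SELECT a.name, b.name AS category
FROM products a
LEFT JOIN categories b ON a.category_id = b.id

Result:
name       | category   
-----------+------------
Headphones | Electronics
Tablet     | Toys       
Notebook   | Toys       
Desk       | NULL       
Cable      | Toys       
Webcam     | Electronics
Printer    | Apparel    
Camera     | NULL       
Pen        | Apparel    


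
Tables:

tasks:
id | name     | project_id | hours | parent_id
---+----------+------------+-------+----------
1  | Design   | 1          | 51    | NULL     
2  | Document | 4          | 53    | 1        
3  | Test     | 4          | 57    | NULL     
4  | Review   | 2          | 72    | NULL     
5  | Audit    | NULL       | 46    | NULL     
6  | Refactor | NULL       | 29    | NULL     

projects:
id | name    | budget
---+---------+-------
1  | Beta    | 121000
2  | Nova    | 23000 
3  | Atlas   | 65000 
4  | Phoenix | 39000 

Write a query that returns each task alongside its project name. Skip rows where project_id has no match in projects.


INNER JOIN keeps only tasks rows whose project_id matches an id in projects. Walk through each task:
  - task 1 (Design): project_id=1 -> matches Beta
  - task 2 (Document): project_id=4 -> matches Phoenix
  - task 3 (Test): project_id=4 -> matches Phoenix
  - task 4 (Review): project_id=2 -> matches Nova
  - task 5 (Audit): project_id=NULL, no match -> dropped
  - task 6 (Refactor): project_id=NULL, no match -> dropped
So 2 of 6 rows are dropped.

SQL:
SELECT a.name, b.name AS project
FROM tasks a
INNER JOIN projects b ON a.project_id = b.id

Result:
name     | project
---------+--------
Design   | Beta   
Document | Phoenix
Test     | Phoenix
Review   | Nova   
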